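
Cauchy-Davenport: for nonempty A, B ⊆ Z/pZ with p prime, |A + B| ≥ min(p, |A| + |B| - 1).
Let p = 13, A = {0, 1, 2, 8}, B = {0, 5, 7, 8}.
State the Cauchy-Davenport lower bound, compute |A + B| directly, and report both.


Cauchy-Davenport: |A + B| ≥ min(p, |A| + |B| - 1) for A, B nonempty in Z/pZ.
|A| = 4, |B| = 4, p = 13.
CD lower bound = min(13, 4 + 4 - 1) = min(13, 7) = 7.
Compute A + B mod 13 directly:
a = 0: 0+0=0, 0+5=5, 0+7=7, 0+8=8
a = 1: 1+0=1, 1+5=6, 1+7=8, 1+8=9
a = 2: 2+0=2, 2+5=7, 2+7=9, 2+8=10
a = 8: 8+0=8, 8+5=0, 8+7=2, 8+8=3
A + B = {0, 1, 2, 3, 5, 6, 7, 8, 9, 10}, so |A + B| = 10.
Verify: 10 ≥ 7? Yes ✓.

CD lower bound = 7, actual |A + B| = 10.


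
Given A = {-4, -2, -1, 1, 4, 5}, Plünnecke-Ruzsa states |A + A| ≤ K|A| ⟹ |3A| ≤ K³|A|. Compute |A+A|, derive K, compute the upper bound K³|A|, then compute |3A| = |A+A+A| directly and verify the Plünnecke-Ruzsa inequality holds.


|A| = 6.
Step 1: Compute A + A by enumerating all 36 pairs.
A + A = {-8, -6, -5, -4, -3, -2, -1, 0, 1, 2, 3, 4, 5, 6, 8, 9, 10}, so |A + A| = 17.
Step 2: Doubling constant K = |A + A|/|A| = 17/6 = 17/6 ≈ 2.8333.
Step 3: Plünnecke-Ruzsa gives |3A| ≤ K³·|A| = (2.8333)³ · 6 ≈ 136.4722.
Step 4: Compute 3A = A + A + A directly by enumerating all triples (a,b,c) ∈ A³; |3A| = 27.
Step 5: Check 27 ≤ 136.4722? Yes ✓.

K = 17/6, Plünnecke-Ruzsa bound K³|A| ≈ 136.4722, |3A| = 27, inequality holds.


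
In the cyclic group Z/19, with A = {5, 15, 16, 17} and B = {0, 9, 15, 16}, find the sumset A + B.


Work in Z/19Z: reduce every sum a + b modulo 19.
Enumerate all 16 pairs:
a = 5: 5+0=5, 5+9=14, 5+15=1, 5+16=2
a = 15: 15+0=15, 15+9=5, 15+15=11, 15+16=12
a = 16: 16+0=16, 16+9=6, 16+15=12, 16+16=13
a = 17: 17+0=17, 17+9=7, 17+15=13, 17+16=14
Distinct residues collected: {1, 2, 5, 6, 7, 11, 12, 13, 14, 15, 16, 17}
|A + B| = 12 (out of 19 total residues).

A + B = {1, 2, 5, 6, 7, 11, 12, 13, 14, 15, 16, 17}


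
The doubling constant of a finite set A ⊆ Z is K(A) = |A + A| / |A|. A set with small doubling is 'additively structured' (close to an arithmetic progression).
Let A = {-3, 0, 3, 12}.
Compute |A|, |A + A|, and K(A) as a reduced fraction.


|A| = 4.
Compute A + A by enumerating all 16 pairs.
A + A = {-6, -3, 0, 3, 6, 9, 12, 15, 24}, so |A + A| = 9.
K = |A + A| / |A| = 9/4 (already in lowest terms) ≈ 2.2500.
Reference: AP of size 4 gives K = 7/4 ≈ 1.7500; a fully generic set of size 4 gives K ≈ 2.5000.

|A| = 4, |A + A| = 9, K = 9/4.


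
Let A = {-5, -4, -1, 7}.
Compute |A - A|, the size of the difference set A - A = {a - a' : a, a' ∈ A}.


A - A = {a - a' : a, a' ∈ A}; |A| = 4.
Bounds: 2|A|-1 ≤ |A - A| ≤ |A|² - |A| + 1, i.e. 7 ≤ |A - A| ≤ 13.
Note: 0 ∈ A - A always (from a - a). The set is symmetric: if d ∈ A - A then -d ∈ A - A.
Enumerate nonzero differences d = a - a' with a > a' (then include -d):
Positive differences: {1, 3, 4, 8, 11, 12}
Full difference set: {0} ∪ (positive diffs) ∪ (negative diffs).
|A - A| = 1 + 2·6 = 13 (matches direct enumeration: 13).

|A - A| = 13


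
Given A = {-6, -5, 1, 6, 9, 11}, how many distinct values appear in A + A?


A + A = {a + a' : a, a' ∈ A}; |A| = 6.
General bounds: 2|A| - 1 ≤ |A + A| ≤ |A|(|A|+1)/2, i.e. 11 ≤ |A + A| ≤ 21.
Lower bound 2|A|-1 is attained iff A is an arithmetic progression.
Enumerate sums a + a' for a ≤ a' (symmetric, so this suffices):
a = -6: -6+-6=-12, -6+-5=-11, -6+1=-5, -6+6=0, -6+9=3, -6+11=5
a = -5: -5+-5=-10, -5+1=-4, -5+6=1, -5+9=4, -5+11=6
a = 1: 1+1=2, 1+6=7, 1+9=10, 1+11=12
a = 6: 6+6=12, 6+9=15, 6+11=17
a = 9: 9+9=18, 9+11=20
a = 11: 11+11=22
Distinct sums: {-12, -11, -10, -5, -4, 0, 1, 2, 3, 4, 5, 6, 7, 10, 12, 15, 17, 18, 20, 22}
|A + A| = 20

|A + A| = 20


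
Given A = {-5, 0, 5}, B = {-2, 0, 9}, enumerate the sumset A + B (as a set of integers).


A + B = {a + b : a ∈ A, b ∈ B}.
Enumerate all |A|·|B| = 3·3 = 9 pairs (a, b) and collect distinct sums.
a = -5: -5+-2=-7, -5+0=-5, -5+9=4
a = 0: 0+-2=-2, 0+0=0, 0+9=9
a = 5: 5+-2=3, 5+0=5, 5+9=14
Collecting distinct sums: A + B = {-7, -5, -2, 0, 3, 4, 5, 9, 14}
|A + B| = 9

A + B = {-7, -5, -2, 0, 3, 4, 5, 9, 14}


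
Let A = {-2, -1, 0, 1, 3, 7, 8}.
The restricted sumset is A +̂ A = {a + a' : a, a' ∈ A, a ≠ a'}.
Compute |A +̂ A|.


Restricted sumset: A +̂ A = {a + a' : a ∈ A, a' ∈ A, a ≠ a'}.
Equivalently, take A + A and drop any sum 2a that is achievable ONLY as a + a for a ∈ A (i.e. sums representable only with equal summands).
Enumerate pairs (a, a') with a < a' (symmetric, so each unordered pair gives one sum; this covers all a ≠ a'):
  -2 + -1 = -3
  -2 + 0 = -2
  -2 + 1 = -1
  -2 + 3 = 1
  -2 + 7 = 5
  -2 + 8 = 6
  -1 + 0 = -1
  -1 + 1 = 0
  -1 + 3 = 2
  -1 + 7 = 6
  -1 + 8 = 7
  0 + 1 = 1
  0 + 3 = 3
  0 + 7 = 7
  0 + 8 = 8
  1 + 3 = 4
  1 + 7 = 8
  1 + 8 = 9
  3 + 7 = 10
  3 + 8 = 11
  7 + 8 = 15
Collected distinct sums: {-3, -2, -1, 0, 1, 2, 3, 4, 5, 6, 7, 8, 9, 10, 11, 15}
|A +̂ A| = 16
(Reference bound: |A +̂ A| ≥ 2|A| - 3 for |A| ≥ 2, with |A| = 7 giving ≥ 11.)

|A +̂ A| = 16


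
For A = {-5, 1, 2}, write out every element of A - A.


A - A = {a - a' : a, a' ∈ A}.
Compute a - a' for each ordered pair (a, a'):
a = -5: -5--5=0, -5-1=-6, -5-2=-7
a = 1: 1--5=6, 1-1=0, 1-2=-1
a = 2: 2--5=7, 2-1=1, 2-2=0
Collecting distinct values (and noting 0 appears from a-a):
A - A = {-7, -6, -1, 0, 1, 6, 7}
|A - A| = 7

A - A = {-7, -6, -1, 0, 1, 6, 7}


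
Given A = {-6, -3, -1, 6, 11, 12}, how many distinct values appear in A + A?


A + A = {a + a' : a, a' ∈ A}; |A| = 6.
General bounds: 2|A| - 1 ≤ |A + A| ≤ |A|(|A|+1)/2, i.e. 11 ≤ |A + A| ≤ 21.
Lower bound 2|A|-1 is attained iff A is an arithmetic progression.
Enumerate sums a + a' for a ≤ a' (symmetric, so this suffices):
a = -6: -6+-6=-12, -6+-3=-9, -6+-1=-7, -6+6=0, -6+11=5, -6+12=6
a = -3: -3+-3=-6, -3+-1=-4, -3+6=3, -3+11=8, -3+12=9
a = -1: -1+-1=-2, -1+6=5, -1+11=10, -1+12=11
a = 6: 6+6=12, 6+11=17, 6+12=18
a = 11: 11+11=22, 11+12=23
a = 12: 12+12=24
Distinct sums: {-12, -9, -7, -6, -4, -2, 0, 3, 5, 6, 8, 9, 10, 11, 12, 17, 18, 22, 23, 24}
|A + A| = 20

|A + A| = 20


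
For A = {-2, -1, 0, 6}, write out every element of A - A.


A - A = {a - a' : a, a' ∈ A}.
Compute a - a' for each ordered pair (a, a'):
a = -2: -2--2=0, -2--1=-1, -2-0=-2, -2-6=-8
a = -1: -1--2=1, -1--1=0, -1-0=-1, -1-6=-7
a = 0: 0--2=2, 0--1=1, 0-0=0, 0-6=-6
a = 6: 6--2=8, 6--1=7, 6-0=6, 6-6=0
Collecting distinct values (and noting 0 appears from a-a):
A - A = {-8, -7, -6, -2, -1, 0, 1, 2, 6, 7, 8}
|A - A| = 11

A - A = {-8, -7, -6, -2, -1, 0, 1, 2, 6, 7, 8}


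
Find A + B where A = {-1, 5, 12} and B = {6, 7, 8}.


A + B = {a + b : a ∈ A, b ∈ B}.
Enumerate all |A|·|B| = 3·3 = 9 pairs (a, b) and collect distinct sums.
a = -1: -1+6=5, -1+7=6, -1+8=7
a = 5: 5+6=11, 5+7=12, 5+8=13
a = 12: 12+6=18, 12+7=19, 12+8=20
Collecting distinct sums: A + B = {5, 6, 7, 11, 12, 13, 18, 19, 20}
|A + B| = 9

A + B = {5, 6, 7, 11, 12, 13, 18, 19, 20}


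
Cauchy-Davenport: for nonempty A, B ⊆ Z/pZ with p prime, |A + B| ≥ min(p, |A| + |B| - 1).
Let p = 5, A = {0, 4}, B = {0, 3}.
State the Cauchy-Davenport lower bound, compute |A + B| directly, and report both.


Cauchy-Davenport: |A + B| ≥ min(p, |A| + |B| - 1) for A, B nonempty in Z/pZ.
|A| = 2, |B| = 2, p = 5.
CD lower bound = min(5, 2 + 2 - 1) = min(5, 3) = 3.
Compute A + B mod 5 directly:
a = 0: 0+0=0, 0+3=3
a = 4: 4+0=4, 4+3=2
A + B = {0, 2, 3, 4}, so |A + B| = 4.
Verify: 4 ≥ 3? Yes ✓.

CD lower bound = 3, actual |A + B| = 4.


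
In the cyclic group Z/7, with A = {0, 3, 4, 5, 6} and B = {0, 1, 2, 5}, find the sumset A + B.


Work in Z/7Z: reduce every sum a + b modulo 7.
Enumerate all 20 pairs:
a = 0: 0+0=0, 0+1=1, 0+2=2, 0+5=5
a = 3: 3+0=3, 3+1=4, 3+2=5, 3+5=1
a = 4: 4+0=4, 4+1=5, 4+2=6, 4+5=2
a = 5: 5+0=5, 5+1=6, 5+2=0, 5+5=3
a = 6: 6+0=6, 6+1=0, 6+2=1, 6+5=4
Distinct residues collected: {0, 1, 2, 3, 4, 5, 6}
|A + B| = 7 (out of 7 total residues).

A + B = {0, 1, 2, 3, 4, 5, 6}


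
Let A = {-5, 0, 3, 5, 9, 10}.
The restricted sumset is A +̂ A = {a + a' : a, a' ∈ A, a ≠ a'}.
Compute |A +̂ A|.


Restricted sumset: A +̂ A = {a + a' : a ∈ A, a' ∈ A, a ≠ a'}.
Equivalently, take A + A and drop any sum 2a that is achievable ONLY as a + a for a ∈ A (i.e. sums representable only with equal summands).
Enumerate pairs (a, a') with a < a' (symmetric, so each unordered pair gives one sum; this covers all a ≠ a'):
  -5 + 0 = -5
  -5 + 3 = -2
  -5 + 5 = 0
  -5 + 9 = 4
  -5 + 10 = 5
  0 + 3 = 3
  0 + 5 = 5
  0 + 9 = 9
  0 + 10 = 10
  3 + 5 = 8
  3 + 9 = 12
  3 + 10 = 13
  5 + 9 = 14
  5 + 10 = 15
  9 + 10 = 19
Collected distinct sums: {-5, -2, 0, 3, 4, 5, 8, 9, 10, 12, 13, 14, 15, 19}
|A +̂ A| = 14
(Reference bound: |A +̂ A| ≥ 2|A| - 3 for |A| ≥ 2, with |A| = 6 giving ≥ 9.)

|A +̂ A| = 14


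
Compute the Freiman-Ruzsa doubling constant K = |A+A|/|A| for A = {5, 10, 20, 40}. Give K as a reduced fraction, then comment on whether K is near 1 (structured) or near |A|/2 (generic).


|A| = 4.
Compute A + A by enumerating all 16 pairs.
A + A = {10, 15, 20, 25, 30, 40, 45, 50, 60, 80}, so |A + A| = 10.
K = |A + A| / |A| = 10/4 = 5/2 ≈ 2.5000.
Reference: AP of size 4 gives K = 7/4 ≈ 1.7500; a fully generic set of size 4 gives K ≈ 2.5000.

|A| = 4, |A + A| = 10, K = 10/4 = 5/2.


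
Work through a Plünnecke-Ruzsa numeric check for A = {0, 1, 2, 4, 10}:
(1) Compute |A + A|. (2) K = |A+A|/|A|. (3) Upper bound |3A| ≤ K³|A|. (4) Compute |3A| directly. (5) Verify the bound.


|A| = 5.
Step 1: Compute A + A by enumerating all 25 pairs.
A + A = {0, 1, 2, 3, 4, 5, 6, 8, 10, 11, 12, 14, 20}, so |A + A| = 13.
Step 2: Doubling constant K = |A + A|/|A| = 13/5 = 13/5 ≈ 2.6000.
Step 3: Plünnecke-Ruzsa gives |3A| ≤ K³·|A| = (2.6000)³ · 5 ≈ 87.8800.
Step 4: Compute 3A = A + A + A directly by enumerating all triples (a,b,c) ∈ A³; |3A| = 23.
Step 5: Check 23 ≤ 87.8800? Yes ✓.

K = 13/5, Plünnecke-Ruzsa bound K³|A| ≈ 87.8800, |3A| = 23, inequality holds.


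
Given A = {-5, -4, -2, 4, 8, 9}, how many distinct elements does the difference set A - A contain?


A - A = {a - a' : a, a' ∈ A}; |A| = 6.
Bounds: 2|A|-1 ≤ |A - A| ≤ |A|² - |A| + 1, i.e. 11 ≤ |A - A| ≤ 31.
Note: 0 ∈ A - A always (from a - a). The set is symmetric: if d ∈ A - A then -d ∈ A - A.
Enumerate nonzero differences d = a - a' with a > a' (then include -d):
Positive differences: {1, 2, 3, 4, 5, 6, 8, 9, 10, 11, 12, 13, 14}
Full difference set: {0} ∪ (positive diffs) ∪ (negative diffs).
|A - A| = 1 + 2·13 = 27 (matches direct enumeration: 27).

|A - A| = 27


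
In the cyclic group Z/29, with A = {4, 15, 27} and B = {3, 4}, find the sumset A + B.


Work in Z/29Z: reduce every sum a + b modulo 29.
Enumerate all 6 pairs:
a = 4: 4+3=7, 4+4=8
a = 15: 15+3=18, 15+4=19
a = 27: 27+3=1, 27+4=2
Distinct residues collected: {1, 2, 7, 8, 18, 19}
|A + B| = 6 (out of 29 total residues).

A + B = {1, 2, 7, 8, 18, 19}


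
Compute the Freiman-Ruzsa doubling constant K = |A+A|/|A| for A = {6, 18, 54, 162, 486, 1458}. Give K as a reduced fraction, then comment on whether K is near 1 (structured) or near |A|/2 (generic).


|A| = 6.
Compute A + A by enumerating all 36 pairs.
A + A = {12, 24, 36, 60, 72, 108, 168, 180, 216, 324, 492, 504, 540, 648, 972, 1464, 1476, 1512, 1620, 1944, 2916}, so |A + A| = 21.
K = |A + A| / |A| = 21/6 = 7/2 ≈ 3.5000.
Reference: AP of size 6 gives K = 11/6 ≈ 1.8333; a fully generic set of size 6 gives K ≈ 3.5000.

|A| = 6, |A + A| = 21, K = 21/6 = 7/2.


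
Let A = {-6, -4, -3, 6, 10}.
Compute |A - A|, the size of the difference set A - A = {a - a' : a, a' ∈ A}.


A - A = {a - a' : a, a' ∈ A}; |A| = 5.
Bounds: 2|A|-1 ≤ |A - A| ≤ |A|² - |A| + 1, i.e. 9 ≤ |A - A| ≤ 21.
Note: 0 ∈ A - A always (from a - a). The set is symmetric: if d ∈ A - A then -d ∈ A - A.
Enumerate nonzero differences d = a - a' with a > a' (then include -d):
Positive differences: {1, 2, 3, 4, 9, 10, 12, 13, 14, 16}
Full difference set: {0} ∪ (positive diffs) ∪ (negative diffs).
|A - A| = 1 + 2·10 = 21 (matches direct enumeration: 21).

|A - A| = 21


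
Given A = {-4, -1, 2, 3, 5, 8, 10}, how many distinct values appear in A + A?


A + A = {a + a' : a, a' ∈ A}; |A| = 7.
General bounds: 2|A| - 1 ≤ |A + A| ≤ |A|(|A|+1)/2, i.e. 13 ≤ |A + A| ≤ 28.
Lower bound 2|A|-1 is attained iff A is an arithmetic progression.
Enumerate sums a + a' for a ≤ a' (symmetric, so this suffices):
a = -4: -4+-4=-8, -4+-1=-5, -4+2=-2, -4+3=-1, -4+5=1, -4+8=4, -4+10=6
a = -1: -1+-1=-2, -1+2=1, -1+3=2, -1+5=4, -1+8=7, -1+10=9
a = 2: 2+2=4, 2+3=5, 2+5=7, 2+8=10, 2+10=12
a = 3: 3+3=6, 3+5=8, 3+8=11, 3+10=13
a = 5: 5+5=10, 5+8=13, 5+10=15
a = 8: 8+8=16, 8+10=18
a = 10: 10+10=20
Distinct sums: {-8, -5, -2, -1, 1, 2, 4, 5, 6, 7, 8, 9, 10, 11, 12, 13, 15, 16, 18, 20}
|A + A| = 20

|A + A| = 20


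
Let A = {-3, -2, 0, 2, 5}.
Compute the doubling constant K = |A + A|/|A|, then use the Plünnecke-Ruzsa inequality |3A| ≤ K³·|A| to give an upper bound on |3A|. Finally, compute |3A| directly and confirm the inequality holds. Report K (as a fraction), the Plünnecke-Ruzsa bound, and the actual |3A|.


|A| = 5.
Step 1: Compute A + A by enumerating all 25 pairs.
A + A = {-6, -5, -4, -3, -2, -1, 0, 2, 3, 4, 5, 7, 10}, so |A + A| = 13.
Step 2: Doubling constant K = |A + A|/|A| = 13/5 = 13/5 ≈ 2.6000.
Step 3: Plünnecke-Ruzsa gives |3A| ≤ K³·|A| = (2.6000)³ · 5 ≈ 87.8800.
Step 4: Compute 3A = A + A + A directly by enumerating all triples (a,b,c) ∈ A³; |3A| = 22.
Step 5: Check 22 ≤ 87.8800? Yes ✓.

K = 13/5, Plünnecke-Ruzsa bound K³|A| ≈ 87.8800, |3A| = 22, inequality holds.


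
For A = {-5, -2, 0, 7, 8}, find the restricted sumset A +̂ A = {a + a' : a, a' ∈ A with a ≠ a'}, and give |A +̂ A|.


Restricted sumset: A +̂ A = {a + a' : a ∈ A, a' ∈ A, a ≠ a'}.
Equivalently, take A + A and drop any sum 2a that is achievable ONLY as a + a for a ∈ A (i.e. sums representable only with equal summands).
Enumerate pairs (a, a') with a < a' (symmetric, so each unordered pair gives one sum; this covers all a ≠ a'):
  -5 + -2 = -7
  -5 + 0 = -5
  -5 + 7 = 2
  -5 + 8 = 3
  -2 + 0 = -2
  -2 + 7 = 5
  -2 + 8 = 6
  0 + 7 = 7
  0 + 8 = 8
  7 + 8 = 15
Collected distinct sums: {-7, -5, -2, 2, 3, 5, 6, 7, 8, 15}
|A +̂ A| = 10
(Reference bound: |A +̂ A| ≥ 2|A| - 3 for |A| ≥ 2, with |A| = 5 giving ≥ 7.)

|A +̂ A| = 10


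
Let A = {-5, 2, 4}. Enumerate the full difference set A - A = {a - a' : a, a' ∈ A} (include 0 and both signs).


A - A = {a - a' : a, a' ∈ A}.
Compute a - a' for each ordered pair (a, a'):
a = -5: -5--5=0, -5-2=-7, -5-4=-9
a = 2: 2--5=7, 2-2=0, 2-4=-2
a = 4: 4--5=9, 4-2=2, 4-4=0
Collecting distinct values (and noting 0 appears from a-a):
A - A = {-9, -7, -2, 0, 2, 7, 9}
|A - A| = 7

A - A = {-9, -7, -2, 0, 2, 7, 9}


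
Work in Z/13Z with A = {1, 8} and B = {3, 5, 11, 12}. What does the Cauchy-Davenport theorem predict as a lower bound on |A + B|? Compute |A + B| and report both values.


Cauchy-Davenport: |A + B| ≥ min(p, |A| + |B| - 1) for A, B nonempty in Z/pZ.
|A| = 2, |B| = 4, p = 13.
CD lower bound = min(13, 2 + 4 - 1) = min(13, 5) = 5.
Compute A + B mod 13 directly:
a = 1: 1+3=4, 1+5=6, 1+11=12, 1+12=0
a = 8: 8+3=11, 8+5=0, 8+11=6, 8+12=7
A + B = {0, 4, 6, 7, 11, 12}, so |A + B| = 6.
Verify: 6 ≥ 5? Yes ✓.

CD lower bound = 5, actual |A + B| = 6.


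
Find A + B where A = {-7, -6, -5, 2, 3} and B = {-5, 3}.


A + B = {a + b : a ∈ A, b ∈ B}.
Enumerate all |A|·|B| = 5·2 = 10 pairs (a, b) and collect distinct sums.
a = -7: -7+-5=-12, -7+3=-4
a = -6: -6+-5=-11, -6+3=-3
a = -5: -5+-5=-10, -5+3=-2
a = 2: 2+-5=-3, 2+3=5
a = 3: 3+-5=-2, 3+3=6
Collecting distinct sums: A + B = {-12, -11, -10, -4, -3, -2, 5, 6}
|A + B| = 8

A + B = {-12, -11, -10, -4, -3, -2, 5, 6}


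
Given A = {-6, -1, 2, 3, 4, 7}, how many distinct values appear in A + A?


A + A = {a + a' : a, a' ∈ A}; |A| = 6.
General bounds: 2|A| - 1 ≤ |A + A| ≤ |A|(|A|+1)/2, i.e. 11 ≤ |A + A| ≤ 21.
Lower bound 2|A|-1 is attained iff A is an arithmetic progression.
Enumerate sums a + a' for a ≤ a' (symmetric, so this suffices):
a = -6: -6+-6=-12, -6+-1=-7, -6+2=-4, -6+3=-3, -6+4=-2, -6+7=1
a = -1: -1+-1=-2, -1+2=1, -1+3=2, -1+4=3, -1+7=6
a = 2: 2+2=4, 2+3=5, 2+4=6, 2+7=9
a = 3: 3+3=6, 3+4=7, 3+7=10
a = 4: 4+4=8, 4+7=11
a = 7: 7+7=14
Distinct sums: {-12, -7, -4, -3, -2, 1, 2, 3, 4, 5, 6, 7, 8, 9, 10, 11, 14}
|A + A| = 17

|A + A| = 17


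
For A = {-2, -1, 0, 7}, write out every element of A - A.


A - A = {a - a' : a, a' ∈ A}.
Compute a - a' for each ordered pair (a, a'):
a = -2: -2--2=0, -2--1=-1, -2-0=-2, -2-7=-9
a = -1: -1--2=1, -1--1=0, -1-0=-1, -1-7=-8
a = 0: 0--2=2, 0--1=1, 0-0=0, 0-7=-7
a = 7: 7--2=9, 7--1=8, 7-0=7, 7-7=0
Collecting distinct values (and noting 0 appears from a-a):
A - A = {-9, -8, -7, -2, -1, 0, 1, 2, 7, 8, 9}
|A - A| = 11

A - A = {-9, -8, -7, -2, -1, 0, 1, 2, 7, 8, 9}


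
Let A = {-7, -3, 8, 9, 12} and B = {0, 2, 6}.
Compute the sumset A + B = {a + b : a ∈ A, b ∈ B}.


A + B = {a + b : a ∈ A, b ∈ B}.
Enumerate all |A|·|B| = 5·3 = 15 pairs (a, b) and collect distinct sums.
a = -7: -7+0=-7, -7+2=-5, -7+6=-1
a = -3: -3+0=-3, -3+2=-1, -3+6=3
a = 8: 8+0=8, 8+2=10, 8+6=14
a = 9: 9+0=9, 9+2=11, 9+6=15
a = 12: 12+0=12, 12+2=14, 12+6=18
Collecting distinct sums: A + B = {-7, -5, -3, -1, 3, 8, 9, 10, 11, 12, 14, 15, 18}
|A + B| = 13

A + B = {-7, -5, -3, -1, 3, 8, 9, 10, 11, 12, 14, 15, 18}


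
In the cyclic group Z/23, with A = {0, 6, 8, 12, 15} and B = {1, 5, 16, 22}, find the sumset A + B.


Work in Z/23Z: reduce every sum a + b modulo 23.
Enumerate all 20 pairs:
a = 0: 0+1=1, 0+5=5, 0+16=16, 0+22=22
a = 6: 6+1=7, 6+5=11, 6+16=22, 6+22=5
a = 8: 8+1=9, 8+5=13, 8+16=1, 8+22=7
a = 12: 12+1=13, 12+5=17, 12+16=5, 12+22=11
a = 15: 15+1=16, 15+5=20, 15+16=8, 15+22=14
Distinct residues collected: {1, 5, 7, 8, 9, 11, 13, 14, 16, 17, 20, 22}
|A + B| = 12 (out of 23 total residues).

A + B = {1, 5, 7, 8, 9, 11, 13, 14, 16, 17, 20, 22}


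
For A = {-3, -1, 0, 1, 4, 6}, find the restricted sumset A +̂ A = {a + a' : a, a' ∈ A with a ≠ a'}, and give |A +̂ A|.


Restricted sumset: A +̂ A = {a + a' : a ∈ A, a' ∈ A, a ≠ a'}.
Equivalently, take A + A and drop any sum 2a that is achievable ONLY as a + a for a ∈ A (i.e. sums representable only with equal summands).
Enumerate pairs (a, a') with a < a' (symmetric, so each unordered pair gives one sum; this covers all a ≠ a'):
  -3 + -1 = -4
  -3 + 0 = -3
  -3 + 1 = -2
  -3 + 4 = 1
  -3 + 6 = 3
  -1 + 0 = -1
  -1 + 1 = 0
  -1 + 4 = 3
  -1 + 6 = 5
  0 + 1 = 1
  0 + 4 = 4
  0 + 6 = 6
  1 + 4 = 5
  1 + 6 = 7
  4 + 6 = 10
Collected distinct sums: {-4, -3, -2, -1, 0, 1, 3, 4, 5, 6, 7, 10}
|A +̂ A| = 12
(Reference bound: |A +̂ A| ≥ 2|A| - 3 for |A| ≥ 2, with |A| = 6 giving ≥ 9.)

|A +̂ A| = 12


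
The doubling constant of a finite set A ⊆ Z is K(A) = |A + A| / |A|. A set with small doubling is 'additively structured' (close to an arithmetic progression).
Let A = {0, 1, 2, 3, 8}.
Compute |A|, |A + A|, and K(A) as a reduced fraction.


|A| = 5.
Compute A + A by enumerating all 25 pairs.
A + A = {0, 1, 2, 3, 4, 5, 6, 8, 9, 10, 11, 16}, so |A + A| = 12.
K = |A + A| / |A| = 12/5 (already in lowest terms) ≈ 2.4000.
Reference: AP of size 5 gives K = 9/5 ≈ 1.8000; a fully generic set of size 5 gives K ≈ 3.0000.

|A| = 5, |A + A| = 12, K = 12/5.


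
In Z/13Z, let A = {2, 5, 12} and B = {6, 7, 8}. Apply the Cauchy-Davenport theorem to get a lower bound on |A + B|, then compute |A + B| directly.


Cauchy-Davenport: |A + B| ≥ min(p, |A| + |B| - 1) for A, B nonempty in Z/pZ.
|A| = 3, |B| = 3, p = 13.
CD lower bound = min(13, 3 + 3 - 1) = min(13, 5) = 5.
Compute A + B mod 13 directly:
a = 2: 2+6=8, 2+7=9, 2+8=10
a = 5: 5+6=11, 5+7=12, 5+8=0
a = 12: 12+6=5, 12+7=6, 12+8=7
A + B = {0, 5, 6, 7, 8, 9, 10, 11, 12}, so |A + B| = 9.
Verify: 9 ≥ 5? Yes ✓.

CD lower bound = 5, actual |A + B| = 9.


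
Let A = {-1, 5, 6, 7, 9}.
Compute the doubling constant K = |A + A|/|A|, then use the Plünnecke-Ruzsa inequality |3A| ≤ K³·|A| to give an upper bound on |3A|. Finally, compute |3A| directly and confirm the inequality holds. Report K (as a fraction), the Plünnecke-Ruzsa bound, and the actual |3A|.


|A| = 5.
Step 1: Compute A + A by enumerating all 25 pairs.
A + A = {-2, 4, 5, 6, 8, 10, 11, 12, 13, 14, 15, 16, 18}, so |A + A| = 13.
Step 2: Doubling constant K = |A + A|/|A| = 13/5 = 13/5 ≈ 2.6000.
Step 3: Plünnecke-Ruzsa gives |3A| ≤ K³·|A| = (2.6000)³ · 5 ≈ 87.8800.
Step 4: Compute 3A = A + A + A directly by enumerating all triples (a,b,c) ∈ A³; |3A| = 23.
Step 5: Check 23 ≤ 87.8800? Yes ✓.

K = 13/5, Plünnecke-Ruzsa bound K³|A| ≈ 87.8800, |3A| = 23, inequality holds.


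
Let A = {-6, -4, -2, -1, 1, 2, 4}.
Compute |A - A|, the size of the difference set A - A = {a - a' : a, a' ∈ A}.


A - A = {a - a' : a, a' ∈ A}; |A| = 7.
Bounds: 2|A|-1 ≤ |A - A| ≤ |A|² - |A| + 1, i.e. 13 ≤ |A - A| ≤ 43.
Note: 0 ∈ A - A always (from a - a). The set is symmetric: if d ∈ A - A then -d ∈ A - A.
Enumerate nonzero differences d = a - a' with a > a' (then include -d):
Positive differences: {1, 2, 3, 4, 5, 6, 7, 8, 10}
Full difference set: {0} ∪ (positive diffs) ∪ (negative diffs).
|A - A| = 1 + 2·9 = 19 (matches direct enumeration: 19).

|A - A| = 19


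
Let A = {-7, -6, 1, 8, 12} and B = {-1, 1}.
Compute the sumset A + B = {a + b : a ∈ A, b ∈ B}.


A + B = {a + b : a ∈ A, b ∈ B}.
Enumerate all |A|·|B| = 5·2 = 10 pairs (a, b) and collect distinct sums.
a = -7: -7+-1=-8, -7+1=-6
a = -6: -6+-1=-7, -6+1=-5
a = 1: 1+-1=0, 1+1=2
a = 8: 8+-1=7, 8+1=9
a = 12: 12+-1=11, 12+1=13
Collecting distinct sums: A + B = {-8, -7, -6, -5, 0, 2, 7, 9, 11, 13}
|A + B| = 10

A + B = {-8, -7, -6, -5, 0, 2, 7, 9, 11, 13}


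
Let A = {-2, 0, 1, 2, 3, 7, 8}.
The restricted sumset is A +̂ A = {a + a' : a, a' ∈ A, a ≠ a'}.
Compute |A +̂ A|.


Restricted sumset: A +̂ A = {a + a' : a ∈ A, a' ∈ A, a ≠ a'}.
Equivalently, take A + A and drop any sum 2a that is achievable ONLY as a + a for a ∈ A (i.e. sums representable only with equal summands).
Enumerate pairs (a, a') with a < a' (symmetric, so each unordered pair gives one sum; this covers all a ≠ a'):
  -2 + 0 = -2
  -2 + 1 = -1
  -2 + 2 = 0
  -2 + 3 = 1
  -2 + 7 = 5
  -2 + 8 = 6
  0 + 1 = 1
  0 + 2 = 2
  0 + 3 = 3
  0 + 7 = 7
  0 + 8 = 8
  1 + 2 = 3
  1 + 3 = 4
  1 + 7 = 8
  1 + 8 = 9
  2 + 3 = 5
  2 + 7 = 9
  2 + 8 = 10
  3 + 7 = 10
  3 + 8 = 11
  7 + 8 = 15
Collected distinct sums: {-2, -1, 0, 1, 2, 3, 4, 5, 6, 7, 8, 9, 10, 11, 15}
|A +̂ A| = 15
(Reference bound: |A +̂ A| ≥ 2|A| - 3 for |A| ≥ 2, with |A| = 7 giving ≥ 11.)

|A +̂ A| = 15


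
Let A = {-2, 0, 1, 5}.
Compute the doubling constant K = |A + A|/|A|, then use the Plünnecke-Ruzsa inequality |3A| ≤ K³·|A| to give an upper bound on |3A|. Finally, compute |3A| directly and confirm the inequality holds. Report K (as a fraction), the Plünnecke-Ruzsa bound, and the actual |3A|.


|A| = 4.
Step 1: Compute A + A by enumerating all 16 pairs.
A + A = {-4, -2, -1, 0, 1, 2, 3, 5, 6, 10}, so |A + A| = 10.
Step 2: Doubling constant K = |A + A|/|A| = 10/4 = 10/4 ≈ 2.5000.
Step 3: Plünnecke-Ruzsa gives |3A| ≤ K³·|A| = (2.5000)³ · 4 ≈ 62.5000.
Step 4: Compute 3A = A + A + A directly by enumerating all triples (a,b,c) ∈ A³; |3A| = 17.
Step 5: Check 17 ≤ 62.5000? Yes ✓.

K = 10/4, Plünnecke-Ruzsa bound K³|A| ≈ 62.5000, |3A| = 17, inequality holds.


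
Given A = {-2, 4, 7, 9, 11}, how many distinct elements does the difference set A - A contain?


A - A = {a - a' : a, a' ∈ A}; |A| = 5.
Bounds: 2|A|-1 ≤ |A - A| ≤ |A|² - |A| + 1, i.e. 9 ≤ |A - A| ≤ 21.
Note: 0 ∈ A - A always (from a - a). The set is symmetric: if d ∈ A - A then -d ∈ A - A.
Enumerate nonzero differences d = a - a' with a > a' (then include -d):
Positive differences: {2, 3, 4, 5, 6, 7, 9, 11, 13}
Full difference set: {0} ∪ (positive diffs) ∪ (negative diffs).
|A - A| = 1 + 2·9 = 19 (matches direct enumeration: 19).

|A - A| = 19


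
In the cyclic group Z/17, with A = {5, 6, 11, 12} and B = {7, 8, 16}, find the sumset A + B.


Work in Z/17Z: reduce every sum a + b modulo 17.
Enumerate all 12 pairs:
a = 5: 5+7=12, 5+8=13, 5+16=4
a = 6: 6+7=13, 6+8=14, 6+16=5
a = 11: 11+7=1, 11+8=2, 11+16=10
a = 12: 12+7=2, 12+8=3, 12+16=11
Distinct residues collected: {1, 2, 3, 4, 5, 10, 11, 12, 13, 14}
|A + B| = 10 (out of 17 total residues).

A + B = {1, 2, 3, 4, 5, 10, 11, 12, 13, 14}


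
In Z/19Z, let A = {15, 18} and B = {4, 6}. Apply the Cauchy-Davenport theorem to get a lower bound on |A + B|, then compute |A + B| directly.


Cauchy-Davenport: |A + B| ≥ min(p, |A| + |B| - 1) for A, B nonempty in Z/pZ.
|A| = 2, |B| = 2, p = 19.
CD lower bound = min(19, 2 + 2 - 1) = min(19, 3) = 3.
Compute A + B mod 19 directly:
a = 15: 15+4=0, 15+6=2
a = 18: 18+4=3, 18+6=5
A + B = {0, 2, 3, 5}, so |A + B| = 4.
Verify: 4 ≥ 3? Yes ✓.

CD lower bound = 3, actual |A + B| = 4.


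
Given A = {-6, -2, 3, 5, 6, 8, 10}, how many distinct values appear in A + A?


A + A = {a + a' : a, a' ∈ A}; |A| = 7.
General bounds: 2|A| - 1 ≤ |A + A| ≤ |A|(|A|+1)/2, i.e. 13 ≤ |A + A| ≤ 28.
Lower bound 2|A|-1 is attained iff A is an arithmetic progression.
Enumerate sums a + a' for a ≤ a' (symmetric, so this suffices):
a = -6: -6+-6=-12, -6+-2=-8, -6+3=-3, -6+5=-1, -6+6=0, -6+8=2, -6+10=4
a = -2: -2+-2=-4, -2+3=1, -2+5=3, -2+6=4, -2+8=6, -2+10=8
a = 3: 3+3=6, 3+5=8, 3+6=9, 3+8=11, 3+10=13
a = 5: 5+5=10, 5+6=11, 5+8=13, 5+10=15
a = 6: 6+6=12, 6+8=14, 6+10=16
a = 8: 8+8=16, 8+10=18
a = 10: 10+10=20
Distinct sums: {-12, -8, -4, -3, -1, 0, 1, 2, 3, 4, 6, 8, 9, 10, 11, 12, 13, 14, 15, 16, 18, 20}
|A + A| = 22

|A + A| = 22


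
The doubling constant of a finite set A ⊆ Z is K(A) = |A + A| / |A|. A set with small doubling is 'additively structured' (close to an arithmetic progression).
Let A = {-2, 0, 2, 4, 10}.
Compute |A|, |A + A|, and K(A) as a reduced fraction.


|A| = 5.
Compute A + A by enumerating all 25 pairs.
A + A = {-4, -2, 0, 2, 4, 6, 8, 10, 12, 14, 20}, so |A + A| = 11.
K = |A + A| / |A| = 11/5 (already in lowest terms) ≈ 2.2000.
Reference: AP of size 5 gives K = 9/5 ≈ 1.8000; a fully generic set of size 5 gives K ≈ 3.0000.

|A| = 5, |A + A| = 11, K = 11/5.


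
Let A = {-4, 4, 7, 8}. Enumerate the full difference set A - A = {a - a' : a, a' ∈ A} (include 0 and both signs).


A - A = {a - a' : a, a' ∈ A}.
Compute a - a' for each ordered pair (a, a'):
a = -4: -4--4=0, -4-4=-8, -4-7=-11, -4-8=-12
a = 4: 4--4=8, 4-4=0, 4-7=-3, 4-8=-4
a = 7: 7--4=11, 7-4=3, 7-7=0, 7-8=-1
a = 8: 8--4=12, 8-4=4, 8-7=1, 8-8=0
Collecting distinct values (and noting 0 appears from a-a):
A - A = {-12, -11, -8, -4, -3, -1, 0, 1, 3, 4, 8, 11, 12}
|A - A| = 13

A - A = {-12, -11, -8, -4, -3, -1, 0, 1, 3, 4, 8, 11, 12}


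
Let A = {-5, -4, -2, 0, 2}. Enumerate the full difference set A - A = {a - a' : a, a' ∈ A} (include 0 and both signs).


A - A = {a - a' : a, a' ∈ A}.
Compute a - a' for each ordered pair (a, a'):
a = -5: -5--5=0, -5--4=-1, -5--2=-3, -5-0=-5, -5-2=-7
a = -4: -4--5=1, -4--4=0, -4--2=-2, -4-0=-4, -4-2=-6
a = -2: -2--5=3, -2--4=2, -2--2=0, -2-0=-2, -2-2=-4
a = 0: 0--5=5, 0--4=4, 0--2=2, 0-0=0, 0-2=-2
a = 2: 2--5=7, 2--4=6, 2--2=4, 2-0=2, 2-2=0
Collecting distinct values (and noting 0 appears from a-a):
A - A = {-7, -6, -5, -4, -3, -2, -1, 0, 1, 2, 3, 4, 5, 6, 7}
|A - A| = 15

A - A = {-7, -6, -5, -4, -3, -2, -1, 0, 1, 2, 3, 4, 5, 6, 7}


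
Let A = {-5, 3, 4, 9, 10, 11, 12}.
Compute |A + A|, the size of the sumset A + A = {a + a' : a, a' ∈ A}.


A + A = {a + a' : a, a' ∈ A}; |A| = 7.
General bounds: 2|A| - 1 ≤ |A + A| ≤ |A|(|A|+1)/2, i.e. 13 ≤ |A + A| ≤ 28.
Lower bound 2|A|-1 is attained iff A is an arithmetic progression.
Enumerate sums a + a' for a ≤ a' (symmetric, so this suffices):
a = -5: -5+-5=-10, -5+3=-2, -5+4=-1, -5+9=4, -5+10=5, -5+11=6, -5+12=7
a = 3: 3+3=6, 3+4=7, 3+9=12, 3+10=13, 3+11=14, 3+12=15
a = 4: 4+4=8, 4+9=13, 4+10=14, 4+11=15, 4+12=16
a = 9: 9+9=18, 9+10=19, 9+11=20, 9+12=21
a = 10: 10+10=20, 10+11=21, 10+12=22
a = 11: 11+11=22, 11+12=23
a = 12: 12+12=24
Distinct sums: {-10, -2, -1, 4, 5, 6, 7, 8, 12, 13, 14, 15, 16, 18, 19, 20, 21, 22, 23, 24}
|A + A| = 20

|A + A| = 20


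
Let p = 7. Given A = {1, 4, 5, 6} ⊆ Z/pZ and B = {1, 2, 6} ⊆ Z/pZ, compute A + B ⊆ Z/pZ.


Work in Z/7Z: reduce every sum a + b modulo 7.
Enumerate all 12 pairs:
a = 1: 1+1=2, 1+2=3, 1+6=0
a = 4: 4+1=5, 4+2=6, 4+6=3
a = 5: 5+1=6, 5+2=0, 5+6=4
a = 6: 6+1=0, 6+2=1, 6+6=5
Distinct residues collected: {0, 1, 2, 3, 4, 5, 6}
|A + B| = 7 (out of 7 total residues).

A + B = {0, 1, 2, 3, 4, 5, 6}


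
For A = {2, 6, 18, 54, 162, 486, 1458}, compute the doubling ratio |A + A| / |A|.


|A| = 7.
Compute A + A by enumerating all 49 pairs.
A + A = {4, 8, 12, 20, 24, 36, 56, 60, 72, 108, 164, 168, 180, 216, 324, 488, 492, 504, 540, 648, 972, 1460, 1464, 1476, 1512, 1620, 1944, 2916}, so |A + A| = 28.
K = |A + A| / |A| = 28/7 = 4/1 ≈ 4.0000.
Reference: AP of size 7 gives K = 13/7 ≈ 1.8571; a fully generic set of size 7 gives K ≈ 4.0000.

|A| = 7, |A + A| = 28, K = 28/7 = 4/1.


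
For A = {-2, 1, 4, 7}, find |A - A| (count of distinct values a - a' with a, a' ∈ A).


A - A = {a - a' : a, a' ∈ A}; |A| = 4.
Bounds: 2|A|-1 ≤ |A - A| ≤ |A|² - |A| + 1, i.e. 7 ≤ |A - A| ≤ 13.
Note: 0 ∈ A - A always (from a - a). The set is symmetric: if d ∈ A - A then -d ∈ A - A.
Enumerate nonzero differences d = a - a' with a > a' (then include -d):
Positive differences: {3, 6, 9}
Full difference set: {0} ∪ (positive diffs) ∪ (negative diffs).
|A - A| = 1 + 2·3 = 7 (matches direct enumeration: 7).

|A - A| = 7


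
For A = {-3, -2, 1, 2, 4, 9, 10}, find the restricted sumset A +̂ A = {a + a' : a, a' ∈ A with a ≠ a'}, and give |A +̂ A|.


Restricted sumset: A +̂ A = {a + a' : a ∈ A, a' ∈ A, a ≠ a'}.
Equivalently, take A + A and drop any sum 2a that is achievable ONLY as a + a for a ∈ A (i.e. sums representable only with equal summands).
Enumerate pairs (a, a') with a < a' (symmetric, so each unordered pair gives one sum; this covers all a ≠ a'):
  -3 + -2 = -5
  -3 + 1 = -2
  -3 + 2 = -1
  -3 + 4 = 1
  -3 + 9 = 6
  -3 + 10 = 7
  -2 + 1 = -1
  -2 + 2 = 0
  -2 + 4 = 2
  -2 + 9 = 7
  -2 + 10 = 8
  1 + 2 = 3
  1 + 4 = 5
  1 + 9 = 10
  1 + 10 = 11
  2 + 4 = 6
  2 + 9 = 11
  2 + 10 = 12
  4 + 9 = 13
  4 + 10 = 14
  9 + 10 = 19
Collected distinct sums: {-5, -2, -1, 0, 1, 2, 3, 5, 6, 7, 8, 10, 11, 12, 13, 14, 19}
|A +̂ A| = 17
(Reference bound: |A +̂ A| ≥ 2|A| - 3 for |A| ≥ 2, with |A| = 7 giving ≥ 11.)

|A +̂ A| = 17


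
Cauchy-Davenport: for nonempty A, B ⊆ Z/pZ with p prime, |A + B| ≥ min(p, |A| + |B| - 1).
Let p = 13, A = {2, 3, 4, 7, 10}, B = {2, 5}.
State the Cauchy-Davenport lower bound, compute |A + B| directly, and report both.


Cauchy-Davenport: |A + B| ≥ min(p, |A| + |B| - 1) for A, B nonempty in Z/pZ.
|A| = 5, |B| = 2, p = 13.
CD lower bound = min(13, 5 + 2 - 1) = min(13, 6) = 6.
Compute A + B mod 13 directly:
a = 2: 2+2=4, 2+5=7
a = 3: 3+2=5, 3+5=8
a = 4: 4+2=6, 4+5=9
a = 7: 7+2=9, 7+5=12
a = 10: 10+2=12, 10+5=2
A + B = {2, 4, 5, 6, 7, 8, 9, 12}, so |A + B| = 8.
Verify: 8 ≥ 6? Yes ✓.

CD lower bound = 6, actual |A + B| = 8.


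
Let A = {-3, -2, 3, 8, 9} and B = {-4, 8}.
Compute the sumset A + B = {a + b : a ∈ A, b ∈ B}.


A + B = {a + b : a ∈ A, b ∈ B}.
Enumerate all |A|·|B| = 5·2 = 10 pairs (a, b) and collect distinct sums.
a = -3: -3+-4=-7, -3+8=5
a = -2: -2+-4=-6, -2+8=6
a = 3: 3+-4=-1, 3+8=11
a = 8: 8+-4=4, 8+8=16
a = 9: 9+-4=5, 9+8=17
Collecting distinct sums: A + B = {-7, -6, -1, 4, 5, 6, 11, 16, 17}
|A + B| = 9

A + B = {-7, -6, -1, 4, 5, 6, 11, 16, 17}


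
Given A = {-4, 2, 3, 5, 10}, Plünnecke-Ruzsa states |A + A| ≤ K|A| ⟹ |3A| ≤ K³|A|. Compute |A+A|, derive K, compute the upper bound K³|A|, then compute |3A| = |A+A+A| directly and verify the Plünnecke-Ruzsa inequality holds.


|A| = 5.
Step 1: Compute A + A by enumerating all 25 pairs.
A + A = {-8, -2, -1, 1, 4, 5, 6, 7, 8, 10, 12, 13, 15, 20}, so |A + A| = 14.
Step 2: Doubling constant K = |A + A|/|A| = 14/5 = 14/5 ≈ 2.8000.
Step 3: Plünnecke-Ruzsa gives |3A| ≤ K³·|A| = (2.8000)³ · 5 ≈ 109.7600.
Step 4: Compute 3A = A + A + A directly by enumerating all triples (a,b,c) ∈ A³; |3A| = 27.
Step 5: Check 27 ≤ 109.7600? Yes ✓.

K = 14/5, Plünnecke-Ruzsa bound K³|A| ≈ 109.7600, |3A| = 27, inequality holds.


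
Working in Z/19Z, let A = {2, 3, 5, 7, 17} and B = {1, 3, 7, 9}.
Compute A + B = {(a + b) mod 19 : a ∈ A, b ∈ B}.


Work in Z/19Z: reduce every sum a + b modulo 19.
Enumerate all 20 pairs:
a = 2: 2+1=3, 2+3=5, 2+7=9, 2+9=11
a = 3: 3+1=4, 3+3=6, 3+7=10, 3+9=12
a = 5: 5+1=6, 5+3=8, 5+7=12, 5+9=14
a = 7: 7+1=8, 7+3=10, 7+7=14, 7+9=16
a = 17: 17+1=18, 17+3=1, 17+7=5, 17+9=7
Distinct residues collected: {1, 3, 4, 5, 6, 7, 8, 9, 10, 11, 12, 14, 16, 18}
|A + B| = 14 (out of 19 total residues).

A + B = {1, 3, 4, 5, 6, 7, 8, 9, 10, 11, 12, 14, 16, 18}


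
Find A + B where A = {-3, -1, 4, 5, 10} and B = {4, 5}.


A + B = {a + b : a ∈ A, b ∈ B}.
Enumerate all |A|·|B| = 5·2 = 10 pairs (a, b) and collect distinct sums.
a = -3: -3+4=1, -3+5=2
a = -1: -1+4=3, -1+5=4
a = 4: 4+4=8, 4+5=9
a = 5: 5+4=9, 5+5=10
a = 10: 10+4=14, 10+5=15
Collecting distinct sums: A + B = {1, 2, 3, 4, 8, 9, 10, 14, 15}
|A + B| = 9

A + B = {1, 2, 3, 4, 8, 9, 10, 14, 15}


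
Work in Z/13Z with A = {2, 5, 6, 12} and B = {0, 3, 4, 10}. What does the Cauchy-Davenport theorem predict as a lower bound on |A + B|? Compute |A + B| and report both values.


Cauchy-Davenport: |A + B| ≥ min(p, |A| + |B| - 1) for A, B nonempty in Z/pZ.
|A| = 4, |B| = 4, p = 13.
CD lower bound = min(13, 4 + 4 - 1) = min(13, 7) = 7.
Compute A + B mod 13 directly:
a = 2: 2+0=2, 2+3=5, 2+4=6, 2+10=12
a = 5: 5+0=5, 5+3=8, 5+4=9, 5+10=2
a = 6: 6+0=6, 6+3=9, 6+4=10, 6+10=3
a = 12: 12+0=12, 12+3=2, 12+4=3, 12+10=9
A + B = {2, 3, 5, 6, 8, 9, 10, 12}, so |A + B| = 8.
Verify: 8 ≥ 7? Yes ✓.

CD lower bound = 7, actual |A + B| = 8.


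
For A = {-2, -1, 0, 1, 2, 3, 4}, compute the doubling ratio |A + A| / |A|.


|A| = 7.
Compute A + A by enumerating all 49 pairs.
A + A = {-4, -3, -2, -1, 0, 1, 2, 3, 4, 5, 6, 7, 8}, so |A + A| = 13.
K = |A + A| / |A| = 13/7 (already in lowest terms) ≈ 1.8571.
Reference: AP of size 7 gives K = 13/7 ≈ 1.8571; a fully generic set of size 7 gives K ≈ 4.0000.

|A| = 7, |A + A| = 13, K = 13/7.


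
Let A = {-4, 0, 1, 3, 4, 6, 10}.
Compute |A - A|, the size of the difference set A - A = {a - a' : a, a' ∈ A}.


A - A = {a - a' : a, a' ∈ A}; |A| = 7.
Bounds: 2|A|-1 ≤ |A - A| ≤ |A|² - |A| + 1, i.e. 13 ≤ |A - A| ≤ 43.
Note: 0 ∈ A - A always (from a - a). The set is symmetric: if d ∈ A - A then -d ∈ A - A.
Enumerate nonzero differences d = a - a' with a > a' (then include -d):
Positive differences: {1, 2, 3, 4, 5, 6, 7, 8, 9, 10, 14}
Full difference set: {0} ∪ (positive diffs) ∪ (negative diffs).
|A - A| = 1 + 2·11 = 23 (matches direct enumeration: 23).

|A - A| = 23


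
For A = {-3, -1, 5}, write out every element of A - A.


A - A = {a - a' : a, a' ∈ A}.
Compute a - a' for each ordered pair (a, a'):
a = -3: -3--3=0, -3--1=-2, -3-5=-8
a = -1: -1--3=2, -1--1=0, -1-5=-6
a = 5: 5--3=8, 5--1=6, 5-5=0
Collecting distinct values (and noting 0 appears from a-a):
A - A = {-8, -6, -2, 0, 2, 6, 8}
|A - A| = 7

A - A = {-8, -6, -2, 0, 2, 6, 8}


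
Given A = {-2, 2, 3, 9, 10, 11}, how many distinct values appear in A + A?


A + A = {a + a' : a, a' ∈ A}; |A| = 6.
General bounds: 2|A| - 1 ≤ |A + A| ≤ |A|(|A|+1)/2, i.e. 11 ≤ |A + A| ≤ 21.
Lower bound 2|A|-1 is attained iff A is an arithmetic progression.
Enumerate sums a + a' for a ≤ a' (symmetric, so this suffices):
a = -2: -2+-2=-4, -2+2=0, -2+3=1, -2+9=7, -2+10=8, -2+11=9
a = 2: 2+2=4, 2+3=5, 2+9=11, 2+10=12, 2+11=13
a = 3: 3+3=6, 3+9=12, 3+10=13, 3+11=14
a = 9: 9+9=18, 9+10=19, 9+11=20
a = 10: 10+10=20, 10+11=21
a = 11: 11+11=22
Distinct sums: {-4, 0, 1, 4, 5, 6, 7, 8, 9, 11, 12, 13, 14, 18, 19, 20, 21, 22}
|A + A| = 18

|A + A| = 18


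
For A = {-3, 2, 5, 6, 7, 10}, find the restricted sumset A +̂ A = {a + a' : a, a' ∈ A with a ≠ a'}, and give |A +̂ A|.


Restricted sumset: A +̂ A = {a + a' : a ∈ A, a' ∈ A, a ≠ a'}.
Equivalently, take A + A and drop any sum 2a that is achievable ONLY as a + a for a ∈ A (i.e. sums representable only with equal summands).
Enumerate pairs (a, a') with a < a' (symmetric, so each unordered pair gives one sum; this covers all a ≠ a'):
  -3 + 2 = -1
  -3 + 5 = 2
  -3 + 6 = 3
  -3 + 7 = 4
  -3 + 10 = 7
  2 + 5 = 7
  2 + 6 = 8
  2 + 7 = 9
  2 + 10 = 12
  5 + 6 = 11
  5 + 7 = 12
  5 + 10 = 15
  6 + 7 = 13
  6 + 10 = 16
  7 + 10 = 17
Collected distinct sums: {-1, 2, 3, 4, 7, 8, 9, 11, 12, 13, 15, 16, 17}
|A +̂ A| = 13
(Reference bound: |A +̂ A| ≥ 2|A| - 3 for |A| ≥ 2, with |A| = 6 giving ≥ 9.)

|A +̂ A| = 13


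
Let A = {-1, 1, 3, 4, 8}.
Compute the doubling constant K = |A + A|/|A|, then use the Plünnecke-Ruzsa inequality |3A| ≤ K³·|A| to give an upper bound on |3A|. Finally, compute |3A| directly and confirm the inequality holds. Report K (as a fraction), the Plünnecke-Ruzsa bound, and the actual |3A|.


|A| = 5.
Step 1: Compute A + A by enumerating all 25 pairs.
A + A = {-2, 0, 2, 3, 4, 5, 6, 7, 8, 9, 11, 12, 16}, so |A + A| = 13.
Step 2: Doubling constant K = |A + A|/|A| = 13/5 = 13/5 ≈ 2.6000.
Step 3: Plünnecke-Ruzsa gives |3A| ≤ K³·|A| = (2.6000)³ · 5 ≈ 87.8800.
Step 4: Compute 3A = A + A + A directly by enumerating all triples (a,b,c) ∈ A³; |3A| = 22.
Step 5: Check 22 ≤ 87.8800? Yes ✓.

K = 13/5, Plünnecke-Ruzsa bound K³|A| ≈ 87.8800, |3A| = 22, inequality holds.


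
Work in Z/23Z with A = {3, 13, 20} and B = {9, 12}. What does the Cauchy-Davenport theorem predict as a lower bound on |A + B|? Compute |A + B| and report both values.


Cauchy-Davenport: |A + B| ≥ min(p, |A| + |B| - 1) for A, B nonempty in Z/pZ.
|A| = 3, |B| = 2, p = 23.
CD lower bound = min(23, 3 + 2 - 1) = min(23, 4) = 4.
Compute A + B mod 23 directly:
a = 3: 3+9=12, 3+12=15
a = 13: 13+9=22, 13+12=2
a = 20: 20+9=6, 20+12=9
A + B = {2, 6, 9, 12, 15, 22}, so |A + B| = 6.
Verify: 6 ≥ 4? Yes ✓.

CD lower bound = 4, actual |A + B| = 6.


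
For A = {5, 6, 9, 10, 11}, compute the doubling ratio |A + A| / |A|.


|A| = 5.
Compute A + A by enumerating all 25 pairs.
A + A = {10, 11, 12, 14, 15, 16, 17, 18, 19, 20, 21, 22}, so |A + A| = 12.
K = |A + A| / |A| = 12/5 (already in lowest terms) ≈ 2.4000.
Reference: AP of size 5 gives K = 9/5 ≈ 1.8000; a fully generic set of size 5 gives K ≈ 3.0000.

|A| = 5, |A + A| = 12, K = 12/5.


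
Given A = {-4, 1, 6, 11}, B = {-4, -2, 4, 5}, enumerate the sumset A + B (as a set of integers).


A + B = {a + b : a ∈ A, b ∈ B}.
Enumerate all |A|·|B| = 4·4 = 16 pairs (a, b) and collect distinct sums.
a = -4: -4+-4=-8, -4+-2=-6, -4+4=0, -4+5=1
a = 1: 1+-4=-3, 1+-2=-1, 1+4=5, 1+5=6
a = 6: 6+-4=2, 6+-2=4, 6+4=10, 6+5=11
a = 11: 11+-4=7, 11+-2=9, 11+4=15, 11+5=16
Collecting distinct sums: A + B = {-8, -6, -3, -1, 0, 1, 2, 4, 5, 6, 7, 9, 10, 11, 15, 16}
|A + B| = 16

A + B = {-8, -6, -3, -1, 0, 1, 2, 4, 5, 6, 7, 9, 10, 11, 15, 16}


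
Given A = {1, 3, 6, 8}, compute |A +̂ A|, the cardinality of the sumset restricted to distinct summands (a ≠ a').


Restricted sumset: A +̂ A = {a + a' : a ∈ A, a' ∈ A, a ≠ a'}.
Equivalently, take A + A and drop any sum 2a that is achievable ONLY as a + a for a ∈ A (i.e. sums representable only with equal summands).
Enumerate pairs (a, a') with a < a' (symmetric, so each unordered pair gives one sum; this covers all a ≠ a'):
  1 + 3 = 4
  1 + 6 = 7
  1 + 8 = 9
  3 + 6 = 9
  3 + 8 = 11
  6 + 8 = 14
Collected distinct sums: {4, 7, 9, 11, 14}
|A +̂ A| = 5
(Reference bound: |A +̂ A| ≥ 2|A| - 3 for |A| ≥ 2, with |A| = 4 giving ≥ 5.)

|A +̂ A| = 5
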